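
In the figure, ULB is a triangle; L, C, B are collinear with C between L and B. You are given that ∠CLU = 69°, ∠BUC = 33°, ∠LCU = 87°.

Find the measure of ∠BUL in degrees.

1. ∠BLU = 69°  [C on ray LB]
2. ∠BCU = 93°  [linear pair at C on LB]
3. ∠CBU = 54°  [△UCB]
4. ∠LBU = 54°  [C on ray BL]
5. ∠BUL = 57°  [△ULB]

∠BUL = 57°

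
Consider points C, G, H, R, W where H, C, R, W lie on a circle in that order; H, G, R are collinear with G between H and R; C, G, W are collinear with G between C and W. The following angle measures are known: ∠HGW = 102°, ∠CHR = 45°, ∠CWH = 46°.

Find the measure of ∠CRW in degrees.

1. ∠CGR = 102°  [vertical angles at G]
2. ∠CWR = 45°  [same arc CR]
3. ∠CRH = 46°  [same arc HC]
4. ∠RCW = 32°  [△CGR]
5. ∠CRW = 103°  [△CRW]

∠CRW = 103°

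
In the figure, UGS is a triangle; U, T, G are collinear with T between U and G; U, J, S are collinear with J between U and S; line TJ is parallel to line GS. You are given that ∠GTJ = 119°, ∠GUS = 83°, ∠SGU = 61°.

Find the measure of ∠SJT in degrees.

∠SJT = 144°

1. ∠JTU = 61°  [linear pair at T on UG]
2. ∠JUT = 83°  [T on UG, J on US]
3. ∠TJU = 36°  [△UTJ]
4. ∠SJT = 144°  [linear pair at J on US]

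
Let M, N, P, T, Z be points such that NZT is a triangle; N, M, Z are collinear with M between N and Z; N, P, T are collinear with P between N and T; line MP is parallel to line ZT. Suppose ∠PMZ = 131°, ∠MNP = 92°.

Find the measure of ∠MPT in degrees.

1. ∠NMP = 49°  [linear pair at M on NZ]
2. ∠MPN = 39°  [△NMP]
3. ∠MPT = 141°  [linear pair at P on NT]

∠MPT = 141°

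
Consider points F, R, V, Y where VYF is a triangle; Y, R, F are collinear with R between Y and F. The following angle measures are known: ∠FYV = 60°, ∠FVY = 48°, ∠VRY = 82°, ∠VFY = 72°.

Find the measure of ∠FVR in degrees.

∠FVR = 10°

1. ∠FRV = 98°  [linear pair at R on YF]
2. ∠RFV = 72°  [R on ray FY]
3. ∠FVR = 10°  [△VRF]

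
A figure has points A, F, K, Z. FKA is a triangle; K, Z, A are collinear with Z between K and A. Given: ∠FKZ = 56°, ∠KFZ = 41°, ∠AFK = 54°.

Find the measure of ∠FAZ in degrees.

∠FAZ = 70°

1. ∠AKF = 56°  [Z on ray KA]
2. ∠FAK = 70°  [△FKA]
3. ∠FAZ = 70°  [Z on ray AK]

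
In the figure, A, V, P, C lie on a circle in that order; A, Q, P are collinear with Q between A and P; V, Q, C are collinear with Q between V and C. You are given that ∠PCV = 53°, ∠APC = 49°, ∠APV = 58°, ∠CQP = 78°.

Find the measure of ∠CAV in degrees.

1. ∠AVC = 49°  [same arc AC]
2. ∠ACV = 58°  [same arc AV]
3. ∠CAV = 73°  [△AVC]

∠CAV = 73°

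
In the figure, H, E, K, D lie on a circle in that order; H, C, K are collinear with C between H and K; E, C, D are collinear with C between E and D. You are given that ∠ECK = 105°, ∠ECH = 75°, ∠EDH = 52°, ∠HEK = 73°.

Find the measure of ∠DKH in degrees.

∠DKH = 50°

1. ∠DCH = 105°  [vertical angles at C]
2. ∠DHK = 23°  [△HCD]
3. ∠HDK = 107°  [cyclic HEKD, opposite ∠E+∠D]
4. ∠DKH = 50°  [△HKD]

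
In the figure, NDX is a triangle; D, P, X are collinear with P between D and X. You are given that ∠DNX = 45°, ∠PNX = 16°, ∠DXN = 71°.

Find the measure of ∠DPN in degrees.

∠DPN = 87°

1. ∠NXP = 71°  [P on ray XD]
2. ∠NPX = 93°  [△NPX]
3. ∠DPN = 87°  [linear pair at P on DX]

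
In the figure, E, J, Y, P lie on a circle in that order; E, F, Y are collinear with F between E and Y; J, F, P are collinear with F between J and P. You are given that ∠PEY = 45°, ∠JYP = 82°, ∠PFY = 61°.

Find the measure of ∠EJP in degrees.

1. ∠PJY = 45°  [same arc YP]
2. ∠JPY = 53°  [△JYP]
3. ∠EFJ = 61°  [vertical angles at F]
4. ∠JEY = 53°  [same arc JY]
5. ∠EJP = 66°  [△EFJ]

∠EJP = 66°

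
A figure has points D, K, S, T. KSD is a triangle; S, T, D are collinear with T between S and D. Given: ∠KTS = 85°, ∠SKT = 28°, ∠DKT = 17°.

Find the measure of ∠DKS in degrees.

∠DKS = 45°

1. ∠KST = 67°  [△KST]
2. ∠DTK = 95°  [linear pair at T on SD]
3. ∠KDT = 68°  [△KTD]
4. ∠DSK = 67°  [T on ray SD]
5. ∠KDS = 68°  [T on ray DS]
6. ∠DKS = 45°  [△KSD]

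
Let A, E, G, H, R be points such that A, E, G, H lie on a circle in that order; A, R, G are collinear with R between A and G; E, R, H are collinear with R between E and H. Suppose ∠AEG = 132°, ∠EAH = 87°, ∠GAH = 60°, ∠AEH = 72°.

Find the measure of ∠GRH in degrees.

1. ∠AHG = 48°  [cyclic AEGH, opposite ∠E+∠H]
2. ∠EGH = 93°  [cyclic AEGH, opposite ∠A+∠G]
3. ∠GEH = 60°  [same arc GH]
4. ∠AGH = 72°  [△AGH]
5. ∠EHG = 27°  [△EGH]
6. ∠GRH = 81°  [△GRH]

∠GRH = 81°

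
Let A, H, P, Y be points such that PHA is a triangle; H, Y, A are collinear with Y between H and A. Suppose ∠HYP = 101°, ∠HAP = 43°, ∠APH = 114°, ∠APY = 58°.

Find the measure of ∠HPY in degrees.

∠HPY = 56°

1. ∠AHP = 23°  [△PHA]
2. ∠PHY = 23°  [Y on ray HA]
3. ∠HPY = 56°  [△PHY]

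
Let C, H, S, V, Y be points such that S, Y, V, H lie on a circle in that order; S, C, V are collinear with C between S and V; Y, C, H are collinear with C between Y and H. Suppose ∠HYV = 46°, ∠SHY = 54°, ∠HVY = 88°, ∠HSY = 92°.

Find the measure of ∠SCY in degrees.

∠SCY = 100°

1. ∠VHY = 46°  [△YVH]
2. ∠HYS = 34°  [△SYH]
3. ∠VSY = 46°  [same arc YV]
4. ∠SCY = 100°  [△SCY]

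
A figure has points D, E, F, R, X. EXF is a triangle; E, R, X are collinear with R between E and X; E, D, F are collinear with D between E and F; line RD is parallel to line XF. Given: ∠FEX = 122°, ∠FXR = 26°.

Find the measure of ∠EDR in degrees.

∠EDR = 32°

1. ∠EXF = 26°  [R on ray XE]
2. ∠EFX = 32°  [△EXF]
3. ∠EDR = 32°  [RD∥XF, corresponding at D]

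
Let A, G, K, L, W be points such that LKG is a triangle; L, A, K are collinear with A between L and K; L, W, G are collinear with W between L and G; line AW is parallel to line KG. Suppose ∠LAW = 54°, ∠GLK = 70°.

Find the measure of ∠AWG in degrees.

1. ∠GKL = 54°  [AW∥KG, corresponding at A]
2. ∠KGL = 56°  [△LKG]
3. ∠AWL = 56°  [AW∥KG, corresponding at W]
4. ∠AWG = 124°  [linear pair at W on LG]

∠AWG = 124°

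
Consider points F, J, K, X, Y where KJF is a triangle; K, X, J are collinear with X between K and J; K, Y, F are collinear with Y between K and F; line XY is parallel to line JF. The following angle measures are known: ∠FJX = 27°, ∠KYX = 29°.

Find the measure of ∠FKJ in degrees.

∠FKJ = 124°

1. ∠FJK = 27°  [X on ray JK]
2. ∠JFK = 29°  [XY∥JF, corresponding at Y]
3. ∠FKJ = 124°  [△KJF]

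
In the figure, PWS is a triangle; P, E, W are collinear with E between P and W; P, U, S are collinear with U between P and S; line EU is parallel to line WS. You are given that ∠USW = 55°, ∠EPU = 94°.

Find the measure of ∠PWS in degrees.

∠PWS = 31°

1. ∠PSW = 55°  [U on ray SP]
2. ∠SPW = 94°  [E on PW, U on PS]
3. ∠PWS = 31°  [△PWS]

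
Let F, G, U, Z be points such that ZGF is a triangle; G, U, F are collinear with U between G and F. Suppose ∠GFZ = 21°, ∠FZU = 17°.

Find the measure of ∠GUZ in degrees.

1. ∠UFZ = 21°  [U on ray FG]
2. ∠FUZ = 142°  [△ZUF]
3. ∠GUZ = 38°  [linear pair at U on GF]

∠GUZ = 38°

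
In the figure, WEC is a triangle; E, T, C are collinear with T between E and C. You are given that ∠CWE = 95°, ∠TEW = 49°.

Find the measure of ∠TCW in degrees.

∠TCW = 36°

1. ∠CEW = 49°  [T on ray EC]
2. ∠ECW = 36°  [△WEC]
3. ∠TCW = 36°  [T on ray CE]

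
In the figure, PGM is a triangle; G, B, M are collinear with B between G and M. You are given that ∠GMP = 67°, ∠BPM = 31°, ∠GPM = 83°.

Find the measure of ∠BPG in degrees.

1. ∠MGP = 30°  [△PGM]
2. ∠BMP = 67°  [B on ray MG]
3. ∠MBP = 82°  [△PBM]
4. ∠BGP = 30°  [B on ray GM]
5. ∠GBP = 98°  [linear pair at B on GM]
6. ∠BPG = 52°  [△PGB]

∠BPG = 52°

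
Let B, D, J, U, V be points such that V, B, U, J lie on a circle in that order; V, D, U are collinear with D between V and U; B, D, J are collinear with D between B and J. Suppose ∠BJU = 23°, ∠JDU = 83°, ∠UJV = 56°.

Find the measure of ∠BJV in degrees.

1. ∠JUV = 74°  [△UDJ]
2. ∠JDV = 97°  [linear pair at D on VU]
3. ∠JVU = 50°  [△VUJ]
4. ∠BJV = 33°  [△VDJ]

∠BJV = 33°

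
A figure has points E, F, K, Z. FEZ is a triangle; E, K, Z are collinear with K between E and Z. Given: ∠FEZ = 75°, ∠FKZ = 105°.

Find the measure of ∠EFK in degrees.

1. ∠FEK = 75°  [K on ray EZ]
2. ∠EKF = 75°  [linear pair at K on EZ]
3. ∠EFK = 30°  [△FEK]

∠EFK = 30°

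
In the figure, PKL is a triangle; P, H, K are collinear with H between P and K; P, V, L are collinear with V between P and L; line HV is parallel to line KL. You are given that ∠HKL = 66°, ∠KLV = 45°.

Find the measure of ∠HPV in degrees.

∠HPV = 69°

1. ∠LKP = 66°  [H on ray KP]
2. ∠KLP = 45°  [V on ray LP]
3. ∠KPL = 69°  [△PKL]
4. ∠HPV = 69°  [H on PK, V on PL]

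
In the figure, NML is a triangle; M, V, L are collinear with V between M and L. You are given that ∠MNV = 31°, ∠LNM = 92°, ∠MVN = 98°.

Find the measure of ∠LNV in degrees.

∠LNV = 61°

1. ∠NMV = 51°  [△NMV]
2. ∠LVN = 82°  [linear pair at V on ML]
3. ∠LMN = 51°  [V on ray ML]
4. ∠MLN = 37°  [△NML]
5. ∠NLV = 37°  [V on ray LM]
6. ∠LNV = 61°  [△NVL]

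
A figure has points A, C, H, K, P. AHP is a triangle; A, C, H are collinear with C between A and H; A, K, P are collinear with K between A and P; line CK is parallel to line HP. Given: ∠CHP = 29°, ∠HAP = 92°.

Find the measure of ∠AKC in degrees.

∠AKC = 59°

1. ∠AHP = 29°  [C on ray HA]
2. ∠APH = 59°  [△AHP]
3. ∠AKC = 59°  [CK∥HP, corresponding at K]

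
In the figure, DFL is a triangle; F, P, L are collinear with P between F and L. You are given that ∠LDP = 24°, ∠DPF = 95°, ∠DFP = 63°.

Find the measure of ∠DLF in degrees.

1. ∠DPL = 85°  [linear pair at P on FL]
2. ∠DLP = 71°  [△DPL]
3. ∠DLF = 71°  [P on ray LF]

∠DLF = 71°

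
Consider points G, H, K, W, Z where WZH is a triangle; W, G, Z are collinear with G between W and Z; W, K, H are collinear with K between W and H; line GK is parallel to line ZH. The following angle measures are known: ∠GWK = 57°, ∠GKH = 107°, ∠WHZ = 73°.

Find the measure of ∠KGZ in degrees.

∠KGZ = 130°

1. ∠GKW = 73°  [linear pair at K on WH]
2. ∠KGW = 50°  [△WGK]
3. ∠KGZ = 130°  [linear pair at G on WZ]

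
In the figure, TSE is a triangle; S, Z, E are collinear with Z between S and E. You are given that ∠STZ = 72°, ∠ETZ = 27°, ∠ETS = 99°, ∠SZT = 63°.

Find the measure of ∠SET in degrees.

∠SET = 36°

1. ∠TSZ = 45°  [△TSZ]
2. ∠EST = 45°  [Z on ray SE]
3. ∠SET = 36°  [△TSE]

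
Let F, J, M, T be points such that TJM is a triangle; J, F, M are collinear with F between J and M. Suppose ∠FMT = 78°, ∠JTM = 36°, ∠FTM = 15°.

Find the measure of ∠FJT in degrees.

∠FJT = 66°

1. ∠JMT = 78°  [F on ray MJ]
2. ∠MJT = 66°  [△TJM]
3. ∠FJT = 66°  [F on ray JM]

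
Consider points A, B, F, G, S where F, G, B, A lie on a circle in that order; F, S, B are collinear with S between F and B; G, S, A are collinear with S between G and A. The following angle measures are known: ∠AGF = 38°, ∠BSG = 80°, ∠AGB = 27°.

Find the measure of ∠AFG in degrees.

1. ∠ASF = 80°  [vertical angles at S]
2. ∠AFB = 27°  [same arc BA]
3. ∠FAG = 73°  [△FSA]
4. ∠AFG = 69°  [△FGA]

∠AFG = 69°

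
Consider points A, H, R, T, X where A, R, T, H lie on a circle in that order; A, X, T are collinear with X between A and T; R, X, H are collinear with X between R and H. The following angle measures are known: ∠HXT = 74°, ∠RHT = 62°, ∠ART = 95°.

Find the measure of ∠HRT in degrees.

1. ∠AXR = 74°  [vertical angles at X]
2. ∠RAT = 62°  [same arc RT]
3. ∠ATR = 23°  [△ART]
4. ∠RXT = 106°  [linear pair at X on AT]
5. ∠HRT = 51°  [△RXT]

∠HRT = 51°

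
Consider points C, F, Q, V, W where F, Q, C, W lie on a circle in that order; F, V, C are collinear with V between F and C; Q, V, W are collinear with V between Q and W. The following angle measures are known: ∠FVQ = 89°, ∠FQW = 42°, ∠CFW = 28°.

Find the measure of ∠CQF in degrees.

∠CQF = 70°

1. ∠CVQ = 91°  [linear pair at V on FC]
2. ∠CFQ = 49°  [△FVQ]
3. ∠CQW = 28°  [same arc CW]
4. ∠FCQ = 61°  [△QVC]
5. ∠CQF = 70°  [△FQC]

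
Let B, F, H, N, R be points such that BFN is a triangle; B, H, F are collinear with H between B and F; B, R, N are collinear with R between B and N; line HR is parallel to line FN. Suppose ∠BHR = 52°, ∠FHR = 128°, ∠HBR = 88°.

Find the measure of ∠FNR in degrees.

1. ∠BRH = 40°  [△BHR]
2. ∠HRN = 140°  [linear pair at R on BN]
3. ∠FNR = 40°  [HR∥FN, co-interior at N–R]

∠FNR = 40°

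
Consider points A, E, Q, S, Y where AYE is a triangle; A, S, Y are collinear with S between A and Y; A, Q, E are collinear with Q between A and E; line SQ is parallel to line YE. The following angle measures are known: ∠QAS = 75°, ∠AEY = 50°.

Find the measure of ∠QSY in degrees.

∠QSY = 125°

1. ∠EAY = 75°  [S on AY, Q on AE]
2. ∠AYE = 55°  [△AYE]
3. ∠ASQ = 55°  [SQ∥YE, corresponding at S]
4. ∠QSY = 125°  [linear pair at S on AY]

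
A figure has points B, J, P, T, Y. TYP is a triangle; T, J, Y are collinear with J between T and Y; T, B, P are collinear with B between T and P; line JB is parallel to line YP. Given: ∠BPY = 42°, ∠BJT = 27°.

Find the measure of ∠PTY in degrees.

1. ∠TPY = 42°  [B on ray PT]
2. ∠PYT = 27°  [JB∥YP, corresponding at J]
3. ∠PTY = 111°  [△TYP]

∠PTY = 111°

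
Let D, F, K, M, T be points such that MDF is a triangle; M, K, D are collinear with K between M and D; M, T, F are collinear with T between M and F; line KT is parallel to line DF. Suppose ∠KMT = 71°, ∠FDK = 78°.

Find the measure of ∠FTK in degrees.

∠FTK = 149°

1. ∠DMF = 71°  [K on MD, T on MF]
2. ∠FDM = 78°  [K on ray DM]
3. ∠DFM = 31°  [△MDF]
4. ∠KTM = 31°  [KT∥DF, corresponding at T]
5. ∠FTK = 149°  [linear pair at T on MF]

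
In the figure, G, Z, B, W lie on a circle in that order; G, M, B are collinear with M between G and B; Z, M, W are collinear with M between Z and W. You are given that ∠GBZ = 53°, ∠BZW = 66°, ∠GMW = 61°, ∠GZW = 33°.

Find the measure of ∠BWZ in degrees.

∠BWZ = 28°

1. ∠BMW = 119°  [linear pair at M on GB]
2. ∠GBW = 33°  [same arc GW]
3. ∠BWZ = 28°  [△BMW]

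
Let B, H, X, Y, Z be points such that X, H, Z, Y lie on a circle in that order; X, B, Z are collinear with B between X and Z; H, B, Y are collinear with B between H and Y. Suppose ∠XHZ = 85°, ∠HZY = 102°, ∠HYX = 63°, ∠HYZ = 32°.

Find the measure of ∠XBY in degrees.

1. ∠YHZ = 46°  [△HZY]
2. ∠YXZ = 46°  [same arc ZY]
3. ∠XBY = 71°  [△XBY]

∠XBY = 71°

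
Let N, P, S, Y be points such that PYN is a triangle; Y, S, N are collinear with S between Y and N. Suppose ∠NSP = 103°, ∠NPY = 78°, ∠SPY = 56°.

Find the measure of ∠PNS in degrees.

∠PNS = 55°

1. ∠PSY = 77°  [linear pair at S on YN]
2. ∠PYS = 47°  [△PYS]
3. ∠NYP = 47°  [S on ray YN]
4. ∠PNY = 55°  [△PYN]
5. ∠PNS = 55°  [S on ray NY]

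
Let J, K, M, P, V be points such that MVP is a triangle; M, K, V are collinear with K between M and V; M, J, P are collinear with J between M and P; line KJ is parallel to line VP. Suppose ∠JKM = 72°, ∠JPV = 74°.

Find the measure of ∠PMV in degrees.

∠PMV = 34°

1. ∠MVP = 72°  [KJ∥VP, corresponding at K]
2. ∠MPV = 74°  [J on ray PM]
3. ∠PMV = 34°  [△MVP]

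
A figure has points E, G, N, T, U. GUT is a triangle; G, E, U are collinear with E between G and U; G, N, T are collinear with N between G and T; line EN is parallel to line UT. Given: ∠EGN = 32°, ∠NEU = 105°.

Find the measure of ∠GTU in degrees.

∠GTU = 73°

1. ∠GEN = 75°  [linear pair at E on GU]
2. ∠ENG = 73°  [△GEN]
3. ∠GTU = 73°  [EN∥UT, corresponding at N]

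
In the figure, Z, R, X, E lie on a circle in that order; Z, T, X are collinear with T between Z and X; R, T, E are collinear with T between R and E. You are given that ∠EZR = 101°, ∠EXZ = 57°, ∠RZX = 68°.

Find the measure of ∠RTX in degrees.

1. ∠ERZ = 57°  [same arc ZE]
2. ∠RTZ = 55°  [△ZTR]
3. ∠RTX = 125°  [linear pair at T on ZX]

∠RTX = 125°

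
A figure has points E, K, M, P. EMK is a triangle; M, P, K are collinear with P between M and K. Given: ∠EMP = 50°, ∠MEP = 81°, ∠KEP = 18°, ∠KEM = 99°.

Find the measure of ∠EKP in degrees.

∠EKP = 31°

1. ∠EMK = 50°  [P on ray MK]
2. ∠EKM = 31°  [△EMK]
3. ∠EKP = 31°  [P on ray KM]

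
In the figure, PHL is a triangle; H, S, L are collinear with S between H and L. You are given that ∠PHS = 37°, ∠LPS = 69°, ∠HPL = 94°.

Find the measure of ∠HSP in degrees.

∠HSP = 118°

1. ∠LHP = 37°  [S on ray HL]
2. ∠HLP = 49°  [△PHL]
3. ∠PLS = 49°  [S on ray LH]
4. ∠LSP = 62°  [△PSL]
5. ∠HSP = 118°  [linear pair at S on HL]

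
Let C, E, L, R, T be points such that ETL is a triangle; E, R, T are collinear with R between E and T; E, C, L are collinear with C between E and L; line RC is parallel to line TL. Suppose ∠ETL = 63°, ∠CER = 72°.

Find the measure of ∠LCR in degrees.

∠LCR = 135°

1. ∠CRE = 63°  [RC∥TL, corresponding at R]
2. ∠ECR = 45°  [△ERC]
3. ∠LCR = 135°  [linear pair at C on EL]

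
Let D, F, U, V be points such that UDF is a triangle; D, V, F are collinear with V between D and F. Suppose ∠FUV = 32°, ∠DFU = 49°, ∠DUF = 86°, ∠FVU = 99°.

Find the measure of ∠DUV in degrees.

∠DUV = 54°

1. ∠FDU = 45°  [△UDF]
2. ∠DVU = 81°  [linear pair at V on DF]
3. ∠UDV = 45°  [V on ray DF]
4. ∠DUV = 54°  [△UDV]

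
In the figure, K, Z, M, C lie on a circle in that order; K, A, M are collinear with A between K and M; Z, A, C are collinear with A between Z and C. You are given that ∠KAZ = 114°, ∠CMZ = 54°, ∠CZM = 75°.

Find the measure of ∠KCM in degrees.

∠KCM = 90°

1. ∠CAM = 114°  [vertical angles at A]
2. ∠MCZ = 51°  [△ZMC]
3. ∠CKM = 75°  [same arc MC]
4. ∠CMK = 15°  [△MAC]
5. ∠KCM = 90°  [△KMC]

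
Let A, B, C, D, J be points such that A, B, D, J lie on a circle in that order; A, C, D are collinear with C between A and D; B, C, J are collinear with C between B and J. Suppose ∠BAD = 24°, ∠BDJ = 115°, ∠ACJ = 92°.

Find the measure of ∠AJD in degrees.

∠AJD = 71°

1. ∠BJD = 24°  [same arc BD]
2. ∠DBJ = 41°  [△BDJ]
3. ∠DCJ = 88°  [linear pair at C on AD]
4. ∠ADJ = 68°  [△DCJ]
5. ∠DAJ = 41°  [same arc DJ]
6. ∠AJD = 71°  [△ADJ]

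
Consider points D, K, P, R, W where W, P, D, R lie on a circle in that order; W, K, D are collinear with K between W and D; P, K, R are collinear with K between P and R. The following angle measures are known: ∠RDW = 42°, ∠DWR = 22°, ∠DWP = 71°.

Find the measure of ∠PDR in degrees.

∠PDR = 87°

1. ∠DPR = 22°  [same arc DR]
2. ∠DRP = 71°  [same arc PD]
3. ∠PDR = 87°  [△PDR]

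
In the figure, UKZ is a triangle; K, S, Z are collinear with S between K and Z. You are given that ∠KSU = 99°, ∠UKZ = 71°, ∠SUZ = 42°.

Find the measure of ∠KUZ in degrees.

∠KUZ = 52°

1. ∠USZ = 81°  [linear pair at S on KZ]
2. ∠SZU = 57°  [△USZ]
3. ∠KZU = 57°  [S on ray ZK]
4. ∠KUZ = 52°  [△UKZ]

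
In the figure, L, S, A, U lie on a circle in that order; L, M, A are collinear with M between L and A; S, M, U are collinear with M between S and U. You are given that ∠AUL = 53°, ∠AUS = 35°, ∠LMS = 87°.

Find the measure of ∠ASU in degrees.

∠ASU = 69°

1. ∠ASL = 127°  [cyclic LSAU, opposite ∠S+∠U]
2. ∠ALS = 35°  [same arc SA]
3. ∠AMS = 93°  [linear pair at M on LA]
4. ∠LAS = 18°  [△LSA]
5. ∠ASU = 69°  [△SMA]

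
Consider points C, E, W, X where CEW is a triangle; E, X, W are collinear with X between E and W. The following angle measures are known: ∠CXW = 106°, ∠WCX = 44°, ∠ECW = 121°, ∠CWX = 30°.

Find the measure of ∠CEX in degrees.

1. ∠CWE = 30°  [X on ray WE]
2. ∠CEW = 29°  [△CEW]
3. ∠CEX = 29°  [X on ray EW]

∠CEX = 29°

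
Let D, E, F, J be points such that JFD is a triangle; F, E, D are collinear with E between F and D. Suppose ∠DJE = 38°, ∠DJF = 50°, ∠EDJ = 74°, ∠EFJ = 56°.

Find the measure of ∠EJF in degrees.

1. ∠DEJ = 68°  [△JED]
2. ∠FEJ = 112°  [linear pair at E on FD]
3. ∠EJF = 12°  [△JFE]

∠EJF = 12°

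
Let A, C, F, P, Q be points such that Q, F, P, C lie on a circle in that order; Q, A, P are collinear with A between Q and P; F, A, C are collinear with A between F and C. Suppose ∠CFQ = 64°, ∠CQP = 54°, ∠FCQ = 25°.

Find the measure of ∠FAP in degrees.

1. ∠CFP = 54°  [same arc PC]
2. ∠FPQ = 25°  [same arc QF]
3. ∠FAP = 101°  [△FAP]

∠FAP = 101°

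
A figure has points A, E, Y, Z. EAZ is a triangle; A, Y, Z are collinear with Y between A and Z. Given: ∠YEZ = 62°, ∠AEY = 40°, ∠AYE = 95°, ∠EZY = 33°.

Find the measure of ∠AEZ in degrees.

∠AEZ = 102°

1. ∠EAY = 45°  [△EAY]
2. ∠AZE = 33°  [Y on ray ZA]
3. ∠EAZ = 45°  [Y on ray AZ]
4. ∠AEZ = 102°  [△EAZ]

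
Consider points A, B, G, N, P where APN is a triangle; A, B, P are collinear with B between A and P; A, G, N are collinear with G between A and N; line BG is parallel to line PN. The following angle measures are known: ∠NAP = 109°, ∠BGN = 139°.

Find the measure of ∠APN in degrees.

∠APN = 30°

1. ∠BAG = 109°  [B on AP, G on AN]
2. ∠AGB = 41°  [linear pair at G on AN]
3. ∠ABG = 30°  [△ABG]
4. ∠APN = 30°  [BG∥PN, corresponding at B]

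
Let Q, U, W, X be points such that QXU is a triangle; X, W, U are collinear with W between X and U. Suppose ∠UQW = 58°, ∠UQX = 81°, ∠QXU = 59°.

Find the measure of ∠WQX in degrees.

1. ∠QUX = 40°  [△QXU]
2. ∠QXW = 59°  [W on ray XU]
3. ∠QUW = 40°  [W on ray UX]
4. ∠QWU = 82°  [△QWU]
5. ∠QWX = 98°  [linear pair at W on XU]
6. ∠WQX = 23°  [△QXW]

∠WQX = 23°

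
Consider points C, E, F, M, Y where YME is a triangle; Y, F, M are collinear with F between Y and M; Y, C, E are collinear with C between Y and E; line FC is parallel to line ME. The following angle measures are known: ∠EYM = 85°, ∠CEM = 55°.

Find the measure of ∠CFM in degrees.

∠CFM = 140°

1. ∠MEY = 55°  [C on ray EY]
2. ∠EMY = 40°  [△YME]
3. ∠CFY = 40°  [FC∥ME, corresponding at F]
4. ∠CFM = 140°  [linear pair at F on YM]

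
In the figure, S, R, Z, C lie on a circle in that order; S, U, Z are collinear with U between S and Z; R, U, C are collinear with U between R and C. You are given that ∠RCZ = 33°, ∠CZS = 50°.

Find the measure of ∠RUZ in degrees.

1. ∠RSZ = 33°  [same arc RZ]
2. ∠CRS = 50°  [same arc SC]
3. ∠RUS = 97°  [△SUR]
4. ∠RUZ = 83°  [linear pair at U on SZ]

∠RUZ = 83°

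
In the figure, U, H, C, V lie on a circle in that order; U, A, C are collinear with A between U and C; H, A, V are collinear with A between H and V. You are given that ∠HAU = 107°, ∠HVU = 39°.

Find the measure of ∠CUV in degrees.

1. ∠CAV = 107°  [vertical angles at A]
2. ∠UAV = 73°  [linear pair at A on UC]
3. ∠CUV = 68°  [△UAV]

∠CUV = 68°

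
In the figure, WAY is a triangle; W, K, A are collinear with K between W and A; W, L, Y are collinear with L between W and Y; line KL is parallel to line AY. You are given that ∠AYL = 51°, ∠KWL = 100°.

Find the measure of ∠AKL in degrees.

1. ∠AYW = 51°  [L on ray YW]
2. ∠AWY = 100°  [K on WA, L on WY]
3. ∠WAY = 29°  [△WAY]
4. ∠LKW = 29°  [KL∥AY, corresponding at K]
5. ∠AKL = 151°  [linear pair at K on WA]

∠AKL = 151°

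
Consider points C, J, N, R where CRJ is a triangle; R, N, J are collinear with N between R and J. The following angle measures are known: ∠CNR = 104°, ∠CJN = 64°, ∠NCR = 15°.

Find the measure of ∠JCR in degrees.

∠JCR = 55°

1. ∠CRN = 61°  [△CRN]
2. ∠CJR = 64°  [N on ray JR]
3. ∠CRJ = 61°  [N on ray RJ]
4. ∠JCR = 55°  [△CRJ]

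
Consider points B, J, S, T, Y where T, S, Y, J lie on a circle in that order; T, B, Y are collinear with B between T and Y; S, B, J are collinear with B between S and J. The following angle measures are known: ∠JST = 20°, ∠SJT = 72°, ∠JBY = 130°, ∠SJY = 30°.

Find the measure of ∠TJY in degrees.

∠TJY = 102°

1. ∠SYT = 72°  [same arc TS]
2. ∠STY = 30°  [same arc SY]
3. ∠TSY = 78°  [△TSY]
4. ∠TJY = 102°  [cyclic TSYJ, opposite ∠S+∠J]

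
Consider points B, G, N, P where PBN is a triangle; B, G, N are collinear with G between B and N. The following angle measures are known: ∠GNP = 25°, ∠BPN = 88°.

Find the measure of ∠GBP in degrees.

∠GBP = 67°

1. ∠BNP = 25°  [G on ray NB]
2. ∠NBP = 67°  [△PBN]
3. ∠GBP = 67°  [G on ray BN]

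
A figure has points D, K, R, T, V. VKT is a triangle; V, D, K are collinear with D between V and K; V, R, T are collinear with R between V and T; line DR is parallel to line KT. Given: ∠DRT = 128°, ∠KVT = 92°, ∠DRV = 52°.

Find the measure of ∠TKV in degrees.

1. ∠DVR = 92°  [D on VK, R on VT]
2. ∠RDV = 36°  [△VDR]
3. ∠TKV = 36°  [DR∥KT, corresponding at D]

∠TKV = 36°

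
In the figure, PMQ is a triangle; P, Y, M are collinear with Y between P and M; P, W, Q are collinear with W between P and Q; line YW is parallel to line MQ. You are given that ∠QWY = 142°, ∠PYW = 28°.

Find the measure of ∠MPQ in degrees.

∠MPQ = 114°

1. ∠PWY = 38°  [linear pair at W on PQ]
2. ∠WPY = 114°  [△PYW]
3. ∠MPQ = 114°  [Y on PM, W on PQ]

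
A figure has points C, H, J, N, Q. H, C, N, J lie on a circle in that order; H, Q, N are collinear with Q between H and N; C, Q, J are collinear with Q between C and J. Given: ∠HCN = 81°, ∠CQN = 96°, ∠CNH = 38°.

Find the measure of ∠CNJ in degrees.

1. ∠CHN = 61°  [△HCN]
2. ∠JCN = 46°  [△CQN]
3. ∠CJN = 61°  [same arc CN]
4. ∠CNJ = 73°  [△CNJ]

∠CNJ = 73°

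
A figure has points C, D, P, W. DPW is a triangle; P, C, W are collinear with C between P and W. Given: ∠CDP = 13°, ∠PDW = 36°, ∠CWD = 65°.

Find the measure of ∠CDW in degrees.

∠CDW = 23°

1. ∠DWP = 65°  [C on ray WP]
2. ∠DPW = 79°  [△DPW]
3. ∠CPD = 79°  [C on ray PW]
4. ∠DCP = 88°  [△DPC]
5. ∠DCW = 92°  [linear pair at C on PW]
6. ∠CDW = 23°  [△DCW]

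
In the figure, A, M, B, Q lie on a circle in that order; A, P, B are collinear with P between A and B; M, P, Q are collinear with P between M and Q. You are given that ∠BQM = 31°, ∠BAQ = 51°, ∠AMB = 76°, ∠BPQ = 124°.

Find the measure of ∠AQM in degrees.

∠AQM = 73°

1. ∠BAM = 31°  [same arc MB]
2. ∠ABM = 73°  [△AMB]
3. ∠AQM = 73°  [same arc AM]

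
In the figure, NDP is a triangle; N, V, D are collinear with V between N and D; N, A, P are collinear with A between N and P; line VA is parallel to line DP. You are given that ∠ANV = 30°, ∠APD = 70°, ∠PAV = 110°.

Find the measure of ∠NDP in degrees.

∠NDP = 80°

1. ∠DNP = 30°  [V on ND, A on NP]
2. ∠DPN = 70°  [A on ray PN]
3. ∠NDP = 80°  [△NDP]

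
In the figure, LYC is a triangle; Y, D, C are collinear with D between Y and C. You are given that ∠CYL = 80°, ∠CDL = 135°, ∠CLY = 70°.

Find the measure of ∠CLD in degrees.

1. ∠LCY = 30°  [△LYC]
2. ∠DCL = 30°  [D on ray CY]
3. ∠CLD = 15°  [△LDC]

∠CLD = 15°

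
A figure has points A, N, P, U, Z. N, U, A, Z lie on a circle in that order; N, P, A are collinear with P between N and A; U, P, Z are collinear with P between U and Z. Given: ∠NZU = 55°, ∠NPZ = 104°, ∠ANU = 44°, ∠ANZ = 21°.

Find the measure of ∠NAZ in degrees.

1. ∠APZ = 76°  [linear pair at P on NA]
2. ∠AZU = 44°  [same arc UA]
3. ∠NAZ = 60°  [△APZ]

∠NAZ = 60°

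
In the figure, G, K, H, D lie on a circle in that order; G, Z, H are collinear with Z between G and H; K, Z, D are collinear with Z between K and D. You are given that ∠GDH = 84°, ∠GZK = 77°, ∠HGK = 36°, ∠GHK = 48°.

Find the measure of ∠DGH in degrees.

∠DGH = 29°

1. ∠DZH = 77°  [vertical angles at Z]
2. ∠GDK = 48°  [same arc GK]
3. ∠DZG = 103°  [linear pair at Z on GH]
4. ∠DGH = 29°  [△GZD]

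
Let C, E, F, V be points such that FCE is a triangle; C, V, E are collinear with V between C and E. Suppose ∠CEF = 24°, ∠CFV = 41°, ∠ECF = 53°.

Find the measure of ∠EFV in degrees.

1. ∠FEV = 24°  [V on ray EC]
2. ∠FCV = 53°  [V on ray CE]
3. ∠CVF = 86°  [△FCV]
4. ∠EVF = 94°  [linear pair at V on CE]
5. ∠EFV = 62°  [△FVE]

∠EFV = 62°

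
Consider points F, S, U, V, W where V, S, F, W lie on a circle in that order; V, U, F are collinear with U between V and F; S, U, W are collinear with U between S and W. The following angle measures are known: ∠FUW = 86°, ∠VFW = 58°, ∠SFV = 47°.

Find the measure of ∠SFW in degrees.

∠SFW = 105°

1. ∠VSW = 58°  [same arc VW]
2. ∠SWV = 47°  [same arc VS]
3. ∠SVW = 75°  [△VSW]
4. ∠SFW = 105°  [cyclic VSFW, opposite ∠V+∠F]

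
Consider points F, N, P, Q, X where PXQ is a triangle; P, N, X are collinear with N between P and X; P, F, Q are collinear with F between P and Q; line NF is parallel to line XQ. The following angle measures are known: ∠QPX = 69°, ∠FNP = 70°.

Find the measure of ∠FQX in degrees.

1. ∠FPN = 69°  [N on PX, F on PQ]
2. ∠NFP = 41°  [△PNF]
3. ∠NFQ = 139°  [linear pair at F on PQ]
4. ∠FQX = 41°  [NF∥XQ, co-interior at Q–F]

∠FQX = 41°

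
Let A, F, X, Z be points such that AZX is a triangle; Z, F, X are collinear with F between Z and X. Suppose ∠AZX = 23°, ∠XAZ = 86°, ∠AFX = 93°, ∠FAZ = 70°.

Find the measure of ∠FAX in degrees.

1. ∠AXZ = 71°  [△AZX]
2. ∠AXF = 71°  [F on ray XZ]
3. ∠FAX = 16°  [△AFX]

∠FAX = 16°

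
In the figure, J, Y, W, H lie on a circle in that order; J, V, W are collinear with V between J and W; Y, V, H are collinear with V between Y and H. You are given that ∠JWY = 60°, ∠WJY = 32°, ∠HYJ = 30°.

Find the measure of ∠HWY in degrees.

∠HWY = 90°

1. ∠JHY = 60°  [same arc JY]
2. ∠HJY = 90°  [△JYH]
3. ∠HWY = 90°  [cyclic JYWH, opposite ∠J+∠W]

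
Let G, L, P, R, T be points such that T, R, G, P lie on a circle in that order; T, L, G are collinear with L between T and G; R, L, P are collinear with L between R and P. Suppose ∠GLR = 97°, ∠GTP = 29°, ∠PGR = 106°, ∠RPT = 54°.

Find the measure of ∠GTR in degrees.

1. ∠RLT = 83°  [linear pair at L on TG]
2. ∠PTR = 74°  [cyclic TRGP, opposite ∠T+∠G]
3. ∠PRT = 52°  [△TRP]
4. ∠GTR = 45°  [△TLR]

∠GTR = 45°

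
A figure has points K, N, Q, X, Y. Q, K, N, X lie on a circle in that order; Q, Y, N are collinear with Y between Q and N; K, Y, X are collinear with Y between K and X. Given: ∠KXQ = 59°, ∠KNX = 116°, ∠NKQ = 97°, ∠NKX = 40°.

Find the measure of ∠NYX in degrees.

1. ∠KXN = 24°  [△KNX]
2. ∠NXQ = 83°  [cyclic QKNX, opposite ∠K+∠X]
3. ∠NQX = 40°  [same arc NX]
4. ∠QNX = 57°  [△QNX]
5. ∠NYX = 99°  [△NYX]

∠NYX = 99°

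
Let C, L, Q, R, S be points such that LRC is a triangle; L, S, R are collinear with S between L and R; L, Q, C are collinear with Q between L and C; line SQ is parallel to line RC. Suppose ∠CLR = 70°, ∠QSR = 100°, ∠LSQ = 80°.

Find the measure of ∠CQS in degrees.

∠CQS = 150°

1. ∠QLS = 70°  [S on LR, Q on LC]
2. ∠LQS = 30°  [△LSQ]
3. ∠CQS = 150°  [linear pair at Q on LC]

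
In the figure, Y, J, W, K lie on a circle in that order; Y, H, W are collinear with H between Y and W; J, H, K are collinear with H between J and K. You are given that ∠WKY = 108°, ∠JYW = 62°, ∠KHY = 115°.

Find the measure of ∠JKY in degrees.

∠JKY = 46°

1. ∠WJY = 72°  [cyclic YJWK, opposite ∠J+∠K]
2. ∠JWY = 46°  [△YJW]
3. ∠JKY = 46°  [same arc YJ]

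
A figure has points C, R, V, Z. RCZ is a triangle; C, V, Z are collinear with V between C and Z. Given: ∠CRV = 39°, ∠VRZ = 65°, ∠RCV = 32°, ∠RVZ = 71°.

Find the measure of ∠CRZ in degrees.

∠CRZ = 104°

1. ∠RZV = 44°  [△RVZ]
2. ∠RCZ = 32°  [V on ray CZ]
3. ∠CZR = 44°  [V on ray ZC]
4. ∠CRZ = 104°  [△RCZ]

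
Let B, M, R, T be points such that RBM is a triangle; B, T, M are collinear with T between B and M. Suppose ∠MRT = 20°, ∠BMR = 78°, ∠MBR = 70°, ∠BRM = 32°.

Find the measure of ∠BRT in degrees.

1. ∠RMT = 78°  [T on ray MB]
2. ∠RBT = 70°  [T on ray BM]
3. ∠MTR = 82°  [△RTM]
4. ∠BTR = 98°  [linear pair at T on BM]
5. ∠BRT = 12°  [△RBT]

∠BRT = 12°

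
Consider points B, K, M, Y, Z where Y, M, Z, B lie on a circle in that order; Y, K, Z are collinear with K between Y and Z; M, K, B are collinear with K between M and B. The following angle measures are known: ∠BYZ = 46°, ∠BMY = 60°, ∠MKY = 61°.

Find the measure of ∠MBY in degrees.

∠MBY = 15°

1. ∠BMZ = 46°  [same arc ZB]
2. ∠MKZ = 119°  [linear pair at K on YZ]
3. ∠MZY = 15°  [△MKZ]
4. ∠MBY = 15°  [same arc YM]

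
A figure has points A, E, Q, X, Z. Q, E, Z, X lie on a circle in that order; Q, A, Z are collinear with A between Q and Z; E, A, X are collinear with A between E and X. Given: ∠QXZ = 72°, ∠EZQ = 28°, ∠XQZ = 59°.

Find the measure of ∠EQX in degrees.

1. ∠QZX = 49°  [△QZX]
2. ∠EXQ = 28°  [same arc QE]
3. ∠QEX = 49°  [same arc QX]
4. ∠EQX = 103°  [△QEX]

∠EQX = 103°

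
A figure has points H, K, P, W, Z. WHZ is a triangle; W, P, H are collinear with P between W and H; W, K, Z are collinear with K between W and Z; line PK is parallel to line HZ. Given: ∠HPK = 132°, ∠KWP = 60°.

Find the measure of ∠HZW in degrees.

∠HZW = 72°

1. ∠KPW = 48°  [linear pair at P on WH]
2. ∠PKW = 72°  [△WPK]
3. ∠HZW = 72°  [PK∥HZ, corresponding at K]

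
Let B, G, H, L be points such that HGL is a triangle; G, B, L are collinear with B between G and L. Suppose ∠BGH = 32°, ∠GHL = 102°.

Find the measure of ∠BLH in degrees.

1. ∠HGL = 32°  [B on ray GL]
2. ∠GLH = 46°  [△HGL]
3. ∠BLH = 46°  [B on ray LG]

∠BLH = 46°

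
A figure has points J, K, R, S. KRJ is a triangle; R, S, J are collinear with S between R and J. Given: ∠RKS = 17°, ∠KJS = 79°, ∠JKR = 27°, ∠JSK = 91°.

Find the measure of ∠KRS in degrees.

1. ∠KJR = 79°  [S on ray JR]
2. ∠JRK = 74°  [△KRJ]
3. ∠KRS = 74°  [S on ray RJ]

∠KRS = 74°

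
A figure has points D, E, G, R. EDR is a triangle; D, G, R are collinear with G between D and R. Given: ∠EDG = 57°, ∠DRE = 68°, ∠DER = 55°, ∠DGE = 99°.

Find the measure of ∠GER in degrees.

1. ∠ERG = 68°  [G on ray RD]
2. ∠EGR = 81°  [linear pair at G on DR]
3. ∠GER = 31°  [△EGR]

∠GER = 31°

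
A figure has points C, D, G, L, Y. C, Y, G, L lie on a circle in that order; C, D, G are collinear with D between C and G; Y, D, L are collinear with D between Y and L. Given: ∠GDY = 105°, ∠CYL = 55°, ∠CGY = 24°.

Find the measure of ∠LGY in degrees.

∠LGY = 79°

1. ∠CDL = 105°  [vertical angles at D]
2. ∠GYL = 51°  [△YDG]
3. ∠CGL = 55°  [same arc CL]
4. ∠GDL = 75°  [linear pair at D on CG]
5. ∠GLY = 50°  [△GDL]
6. ∠LGY = 79°  [△YGL]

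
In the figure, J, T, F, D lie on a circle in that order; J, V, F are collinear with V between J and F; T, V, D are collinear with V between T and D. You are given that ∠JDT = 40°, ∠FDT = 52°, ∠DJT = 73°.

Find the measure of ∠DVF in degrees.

1. ∠DTJ = 67°  [△JTD]
2. ∠DFJ = 67°  [same arc JD]
3. ∠DVF = 61°  [△FVD]

∠DVF = 61°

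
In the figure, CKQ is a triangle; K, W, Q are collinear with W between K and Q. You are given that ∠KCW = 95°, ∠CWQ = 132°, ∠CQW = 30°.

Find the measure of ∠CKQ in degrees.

∠CKQ = 37°

1. ∠CWK = 48°  [linear pair at W on KQ]
2. ∠CKW = 37°  [△CKW]
3. ∠CKQ = 37°  [W on ray KQ]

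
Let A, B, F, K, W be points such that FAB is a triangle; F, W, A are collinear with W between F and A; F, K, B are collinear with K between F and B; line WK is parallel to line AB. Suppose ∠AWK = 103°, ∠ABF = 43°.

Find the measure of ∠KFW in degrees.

1. ∠FWK = 77°  [linear pair at W on FA]
2. ∠FKW = 43°  [WK∥AB, corresponding at K]
3. ∠KFW = 60°  [△FWK]

∠KFW = 60°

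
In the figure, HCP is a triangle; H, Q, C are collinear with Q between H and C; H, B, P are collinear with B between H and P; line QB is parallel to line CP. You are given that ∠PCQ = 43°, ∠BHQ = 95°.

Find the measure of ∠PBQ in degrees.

∠PBQ = 138°

1. ∠HCP = 43°  [Q on ray CH]
2. ∠CHP = 95°  [Q on HC, B on HP]
3. ∠CPH = 42°  [△HCP]
4. ∠HBQ = 42°  [QB∥CP, corresponding at B]
5. ∠PBQ = 138°  [linear pair at B on HP]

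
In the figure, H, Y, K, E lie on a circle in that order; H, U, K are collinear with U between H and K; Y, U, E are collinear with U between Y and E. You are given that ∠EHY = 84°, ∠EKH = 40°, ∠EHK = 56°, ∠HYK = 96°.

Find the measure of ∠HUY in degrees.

∠HUY = 112°

1. ∠EKY = 96°  [cyclic HYKE, opposite ∠H+∠K]
2. ∠EYH = 40°  [same arc HE]
3. ∠EYK = 56°  [same arc KE]
4. ∠KEY = 28°  [△YKE]
5. ∠KHY = 28°  [same arc YK]
6. ∠HUY = 112°  [△HUY]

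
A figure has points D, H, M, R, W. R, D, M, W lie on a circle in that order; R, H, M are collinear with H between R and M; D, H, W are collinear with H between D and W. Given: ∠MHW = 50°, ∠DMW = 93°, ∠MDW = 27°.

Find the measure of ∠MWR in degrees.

∠MWR = 83°

1. ∠DWM = 60°  [△DMW]
2. ∠MRW = 27°  [same arc MW]
3. ∠RMW = 70°  [△MHW]
4. ∠MWR = 83°  [△RMW]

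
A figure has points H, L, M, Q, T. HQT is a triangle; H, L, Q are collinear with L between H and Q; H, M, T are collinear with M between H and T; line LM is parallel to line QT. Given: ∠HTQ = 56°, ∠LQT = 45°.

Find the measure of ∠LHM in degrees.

1. ∠HQT = 45°  [L on ray QH]
2. ∠QHT = 79°  [△HQT]
3. ∠LHM = 79°  [L on HQ, M on HT]

∠LHM = 79°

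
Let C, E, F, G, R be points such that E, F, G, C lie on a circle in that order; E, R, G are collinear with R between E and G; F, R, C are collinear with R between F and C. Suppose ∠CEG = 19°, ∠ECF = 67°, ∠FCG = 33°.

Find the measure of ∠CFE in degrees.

∠CFE = 61°

1. ∠CFG = 19°  [same arc GC]
2. ∠CGF = 128°  [△FGC]
3. ∠CEF = 52°  [cyclic EFGC, opposite ∠E+∠G]
4. ∠CFE = 61°  [△EFC]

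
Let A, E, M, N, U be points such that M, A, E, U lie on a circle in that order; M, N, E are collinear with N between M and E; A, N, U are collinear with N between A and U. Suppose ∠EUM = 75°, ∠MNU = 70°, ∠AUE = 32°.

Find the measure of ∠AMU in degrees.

∠AMU = 99°

1. ∠EAM = 105°  [cyclic MAEU, opposite ∠A+∠U]
2. ∠ANE = 70°  [vertical angles at N]
3. ∠AME = 32°  [same arc AE]
4. ∠AEM = 43°  [△MAE]
5. ∠ANM = 110°  [linear pair at N on ME]
6. ∠MAU = 38°  [△MNA]
7. ∠AUM = 43°  [same arc MA]
8. ∠AMU = 99°  [△MAU]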